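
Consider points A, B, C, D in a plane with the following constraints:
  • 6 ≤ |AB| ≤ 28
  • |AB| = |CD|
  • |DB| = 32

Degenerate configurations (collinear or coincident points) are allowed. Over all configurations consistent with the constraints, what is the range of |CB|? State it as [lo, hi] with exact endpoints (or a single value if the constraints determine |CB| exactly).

|CB| ∈ [4, 60]  (≈ [4.0000, 60.0000])

|AB| ∈ [6, 28]
|BD| ∈ {32}
|CD| ∈ [6, 28]
|AD| ∈ [4, 60]
|BC| ∈ [4, 60]
|AC| ∈ [0, 88]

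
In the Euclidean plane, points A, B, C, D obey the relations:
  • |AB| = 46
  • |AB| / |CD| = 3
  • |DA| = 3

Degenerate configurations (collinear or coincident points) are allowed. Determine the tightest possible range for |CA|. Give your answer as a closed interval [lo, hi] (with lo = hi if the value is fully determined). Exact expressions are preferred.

|CA| ∈ [37/3, 55/3]  (≈ [12.3333, 18.3333])

|AB| ∈ {46}
|AD| ∈ {3}
|CD| ∈ {46/3}
|BD| ∈ [43, 49]
|AC| ∈ [37/3, 55/3]
|BC| ∈ [83/3, 193/3]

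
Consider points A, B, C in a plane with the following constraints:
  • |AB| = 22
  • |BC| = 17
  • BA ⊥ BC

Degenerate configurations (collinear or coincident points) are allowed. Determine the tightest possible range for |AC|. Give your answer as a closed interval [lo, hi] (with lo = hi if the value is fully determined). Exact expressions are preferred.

|AC| = √(773)  (≈ 27.8029)

|AB| ∈ {22}
|BC| ∈ {17}
|AC| ∈ {√(773)}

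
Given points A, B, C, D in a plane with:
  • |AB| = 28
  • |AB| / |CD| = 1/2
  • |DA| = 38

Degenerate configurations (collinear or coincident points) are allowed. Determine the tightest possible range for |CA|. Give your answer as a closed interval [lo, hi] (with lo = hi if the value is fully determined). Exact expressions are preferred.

|AB| ∈ {28}
|AD| ∈ {38}
|CD| ∈ {56}
|BD| ∈ [10, 66]
|AC| ∈ [18, 94]
|BC| ∈ [0, 122]

|CA| ∈ [18, 94]  (≈ [18.0000, 94.0000])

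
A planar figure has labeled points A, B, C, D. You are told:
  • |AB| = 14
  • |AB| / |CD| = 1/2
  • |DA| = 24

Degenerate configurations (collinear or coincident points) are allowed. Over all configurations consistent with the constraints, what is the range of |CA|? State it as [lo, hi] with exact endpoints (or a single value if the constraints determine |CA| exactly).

|CA| ∈ [4, 52]  (≈ [4.0000, 52.0000])

|AB| ∈ {14}
|AD| ∈ {24}
|CD| ∈ {28}
|BD| ∈ [10, 38]
|AC| ∈ [4, 52]
|BC| ∈ [0, 66]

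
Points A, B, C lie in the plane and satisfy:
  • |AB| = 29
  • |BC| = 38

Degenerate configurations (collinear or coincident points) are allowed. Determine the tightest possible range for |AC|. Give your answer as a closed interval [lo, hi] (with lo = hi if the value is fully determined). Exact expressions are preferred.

|AB| ∈ {29}
|BC| ∈ {38}
|AC| ∈ [9, 67]

|AC| ∈ [9, 67]  (≈ [9.0000, 67.0000])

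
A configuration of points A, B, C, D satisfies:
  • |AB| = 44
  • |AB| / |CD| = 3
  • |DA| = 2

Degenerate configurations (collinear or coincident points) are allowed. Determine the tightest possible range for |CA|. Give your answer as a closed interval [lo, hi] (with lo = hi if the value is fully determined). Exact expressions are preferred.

|CA| ∈ [38/3, 50/3]  (≈ [12.6667, 16.6667])

|AB| ∈ {44}
|AD| ∈ {2}
|CD| ∈ {44/3}
|BD| ∈ [42, 46]
|AC| ∈ [38/3, 50/3]
|BC| ∈ [82/3, 182/3]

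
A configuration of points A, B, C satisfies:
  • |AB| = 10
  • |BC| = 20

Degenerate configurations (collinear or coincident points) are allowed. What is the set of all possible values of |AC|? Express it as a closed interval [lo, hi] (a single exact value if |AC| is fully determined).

|AB| ∈ {10}
|BC| ∈ {20}
|AC| ∈ [10, 30]

|AC| ∈ [10, 30]  (≈ [10.0000, 30.0000])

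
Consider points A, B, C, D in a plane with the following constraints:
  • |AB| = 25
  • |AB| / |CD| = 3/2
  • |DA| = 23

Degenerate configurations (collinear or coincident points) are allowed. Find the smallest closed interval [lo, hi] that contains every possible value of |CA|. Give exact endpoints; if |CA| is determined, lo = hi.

|CA| ∈ [19/3, 119/3]  (≈ [6.3333, 39.6667])

|AB| ∈ {25}
|AD| ∈ {23}
|CD| ∈ {50/3}
|BD| ∈ [2, 48]
|AC| ∈ [19/3, 119/3]
|BC| ∈ [0, 194/3]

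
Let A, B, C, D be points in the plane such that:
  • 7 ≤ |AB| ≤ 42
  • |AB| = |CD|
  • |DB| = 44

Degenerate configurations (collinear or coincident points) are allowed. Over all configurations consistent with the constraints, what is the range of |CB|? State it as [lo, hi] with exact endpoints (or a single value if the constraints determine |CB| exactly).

|CB| ∈ [2, 86]  (≈ [2.0000, 86.0000])

|AB| ∈ [7, 42]
|BD| ∈ {44}
|CD| ∈ [7, 42]
|AD| ∈ [2, 86]
|BC| ∈ [2, 86]
|AC| ∈ [0, 128]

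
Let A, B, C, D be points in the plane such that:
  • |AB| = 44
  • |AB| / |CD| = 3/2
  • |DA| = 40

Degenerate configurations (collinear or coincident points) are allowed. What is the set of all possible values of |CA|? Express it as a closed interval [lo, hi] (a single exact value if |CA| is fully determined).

|AB| ∈ {44}
|AD| ∈ {40}
|CD| ∈ {88/3}
|BD| ∈ [4, 84]
|AC| ∈ [32/3, 208/3]
|BC| ∈ [0, 340/3]

|CA| ∈ [32/3, 208/3]  (≈ [10.6667, 69.3333])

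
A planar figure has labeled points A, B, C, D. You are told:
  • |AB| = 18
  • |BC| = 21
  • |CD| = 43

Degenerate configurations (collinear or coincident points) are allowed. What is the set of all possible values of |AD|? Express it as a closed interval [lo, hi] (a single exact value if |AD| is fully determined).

|AB| ∈ {18}
|BC| ∈ {21}
|CD| ∈ {43}
|AC| ∈ [3, 39]
|BD| ∈ [22, 64]
|AD| ∈ [4, 82]

|AD| ∈ [4, 82]  (≈ [4.0000, 82.0000])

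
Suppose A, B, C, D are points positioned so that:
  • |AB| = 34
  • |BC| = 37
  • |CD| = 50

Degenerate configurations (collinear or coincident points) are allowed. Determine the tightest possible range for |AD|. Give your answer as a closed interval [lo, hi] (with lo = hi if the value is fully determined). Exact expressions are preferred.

|AD| ∈ [0, 121]  (≈ [0.0000, 121.0000])

|AB| ∈ {34}
|BC| ∈ {37}
|CD| ∈ {50}
|AC| ∈ [3, 71]
|BD| ∈ [13, 87]
|AD| ∈ [0, 121]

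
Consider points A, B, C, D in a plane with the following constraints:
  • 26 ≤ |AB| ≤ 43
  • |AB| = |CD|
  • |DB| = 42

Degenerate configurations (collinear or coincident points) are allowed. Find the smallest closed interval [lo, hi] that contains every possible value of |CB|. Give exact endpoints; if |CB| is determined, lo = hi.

|AB| ∈ [26, 43]
|BD| ∈ {42}
|CD| ∈ [26, 43]
|AD| ∈ [0, 85]
|BC| ∈ [0, 85]
|AC| ∈ [0, 128]

|CB| ∈ [0, 85]  (≈ [0.0000, 85.0000])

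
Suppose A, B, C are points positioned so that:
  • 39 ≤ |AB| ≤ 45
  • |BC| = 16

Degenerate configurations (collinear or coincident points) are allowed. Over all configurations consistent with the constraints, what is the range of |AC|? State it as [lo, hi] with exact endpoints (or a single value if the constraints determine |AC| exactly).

|AB| ∈ [39, 45]
|BC| ∈ {16}
|AC| ∈ [23, 61]

|AC| ∈ [23, 61]  (≈ [23.0000, 61.0000])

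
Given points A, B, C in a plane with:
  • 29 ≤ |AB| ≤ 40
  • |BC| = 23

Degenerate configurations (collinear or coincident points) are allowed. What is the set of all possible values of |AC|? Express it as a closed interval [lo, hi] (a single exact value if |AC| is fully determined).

|AC| ∈ [6, 63]  (≈ [6.0000, 63.0000])

|AB| ∈ [29, 40]
|BC| ∈ {23}
|AC| ∈ [6, 63]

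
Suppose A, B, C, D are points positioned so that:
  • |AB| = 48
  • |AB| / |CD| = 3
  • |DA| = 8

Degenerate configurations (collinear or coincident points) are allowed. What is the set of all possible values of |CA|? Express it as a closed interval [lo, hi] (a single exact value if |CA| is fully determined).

|AB| ∈ {48}
|AD| ∈ {8}
|CD| ∈ {16}
|BD| ∈ [40, 56]
|AC| ∈ [8, 24]
|BC| ∈ [24, 72]

|CA| ∈ [8, 24]  (≈ [8.0000, 24.0000])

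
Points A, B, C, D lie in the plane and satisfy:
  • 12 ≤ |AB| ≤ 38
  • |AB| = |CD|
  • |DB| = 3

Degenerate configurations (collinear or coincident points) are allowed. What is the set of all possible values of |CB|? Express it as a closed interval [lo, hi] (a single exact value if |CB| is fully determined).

|CB| ∈ [9, 41]  (≈ [9.0000, 41.0000])

|AB| ∈ [12, 38]
|BD| ∈ {3}
|CD| ∈ [12, 38]
|AD| ∈ [9, 41]
|BC| ∈ [9, 41]
|AC| ∈ [0, 79]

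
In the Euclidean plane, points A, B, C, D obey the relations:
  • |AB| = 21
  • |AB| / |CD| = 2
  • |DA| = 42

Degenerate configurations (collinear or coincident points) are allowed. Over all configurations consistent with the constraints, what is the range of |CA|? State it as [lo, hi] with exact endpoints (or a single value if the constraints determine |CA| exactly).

|CA| ∈ [63/2, 105/2]  (≈ [31.5000, 52.5000])

|AB| ∈ {21}
|AD| ∈ {42}
|CD| ∈ {21/2}
|BD| ∈ [21, 63]
|AC| ∈ [63/2, 105/2]
|BC| ∈ [21/2, 147/2]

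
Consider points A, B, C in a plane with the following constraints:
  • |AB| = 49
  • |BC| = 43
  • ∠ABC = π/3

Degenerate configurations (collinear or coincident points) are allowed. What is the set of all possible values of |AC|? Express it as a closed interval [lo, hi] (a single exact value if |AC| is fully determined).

|AB| ∈ {49}
|BC| ∈ {43}
|AC| ∈ {√(2143)}

|AC| = √(2143)  (≈ 46.2925)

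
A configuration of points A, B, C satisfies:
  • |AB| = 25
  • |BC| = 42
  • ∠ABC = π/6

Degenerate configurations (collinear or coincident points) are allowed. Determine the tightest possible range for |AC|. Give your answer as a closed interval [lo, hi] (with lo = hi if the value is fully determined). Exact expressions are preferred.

|AB| ∈ {25}
|BC| ∈ {42}
|AC| ∈ {√(2389 - 1050·√(3))}

|AC| = √(2389 - 1050·√(3))  (≈ 23.8819)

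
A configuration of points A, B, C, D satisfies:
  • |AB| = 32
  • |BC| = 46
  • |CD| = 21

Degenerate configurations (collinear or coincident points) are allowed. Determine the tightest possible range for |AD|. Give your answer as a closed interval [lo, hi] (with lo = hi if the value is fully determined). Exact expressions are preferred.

|AD| ∈ [0, 99]  (≈ [0.0000, 99.0000])

|AB| ∈ {32}
|BC| ∈ {46}
|CD| ∈ {21}
|AC| ∈ [14, 78]
|BD| ∈ [25, 67]
|AD| ∈ [0, 99]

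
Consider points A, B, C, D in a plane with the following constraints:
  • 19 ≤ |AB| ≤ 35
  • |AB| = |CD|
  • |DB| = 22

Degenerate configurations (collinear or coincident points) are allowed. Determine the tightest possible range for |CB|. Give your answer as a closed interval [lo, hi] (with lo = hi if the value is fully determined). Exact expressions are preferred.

|CB| ∈ [0, 57]  (≈ [0.0000, 57.0000])

|AB| ∈ [19, 35]
|BD| ∈ {22}
|CD| ∈ [19, 35]
|AD| ∈ [0, 57]
|BC| ∈ [0, 57]
|AC| ∈ [0, 92]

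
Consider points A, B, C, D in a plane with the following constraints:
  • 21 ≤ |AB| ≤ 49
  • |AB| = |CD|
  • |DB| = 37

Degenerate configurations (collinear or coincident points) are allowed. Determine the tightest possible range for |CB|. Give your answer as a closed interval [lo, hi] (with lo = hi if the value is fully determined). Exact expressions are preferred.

|CB| ∈ [0, 86]  (≈ [0.0000, 86.0000])

|AB| ∈ [21, 49]
|BD| ∈ {37}
|CD| ∈ [21, 49]
|AD| ∈ [0, 86]
|BC| ∈ [0, 86]
|AC| ∈ [0, 135]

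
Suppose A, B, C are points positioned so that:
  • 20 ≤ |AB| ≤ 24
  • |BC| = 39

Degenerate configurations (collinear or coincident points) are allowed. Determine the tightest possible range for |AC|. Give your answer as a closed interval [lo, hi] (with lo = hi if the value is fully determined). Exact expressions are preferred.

|AC| ∈ [15, 63]  (≈ [15.0000, 63.0000])

|AB| ∈ [20, 24]
|BC| ∈ {39}
|AC| ∈ [15, 63]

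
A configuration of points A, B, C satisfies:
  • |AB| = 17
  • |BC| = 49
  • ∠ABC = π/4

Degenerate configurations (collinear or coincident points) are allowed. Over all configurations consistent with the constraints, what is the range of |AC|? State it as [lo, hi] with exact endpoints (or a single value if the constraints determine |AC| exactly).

|AB| ∈ {17}
|BC| ∈ {49}
|AC| ∈ {√(2690 - 833·√(2))}

|AC| = √(2690 - 833·√(2))  (≈ 38.8839)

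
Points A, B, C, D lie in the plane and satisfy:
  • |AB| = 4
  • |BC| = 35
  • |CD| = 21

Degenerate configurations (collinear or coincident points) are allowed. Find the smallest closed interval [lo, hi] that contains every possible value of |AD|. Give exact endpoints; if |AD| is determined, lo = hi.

|AD| ∈ [10, 60]  (≈ [10.0000, 60.0000])

|AB| ∈ {4}
|BC| ∈ {35}
|CD| ∈ {21}
|AC| ∈ [31, 39]
|BD| ∈ [14, 56]
|AD| ∈ [10, 60]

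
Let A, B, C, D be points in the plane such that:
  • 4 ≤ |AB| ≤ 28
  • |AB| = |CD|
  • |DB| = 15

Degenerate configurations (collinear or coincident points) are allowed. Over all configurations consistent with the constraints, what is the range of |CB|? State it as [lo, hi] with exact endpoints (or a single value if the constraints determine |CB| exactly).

|AB| ∈ [4, 28]
|BD| ∈ {15}
|CD| ∈ [4, 28]
|AD| ∈ [0, 43]
|BC| ∈ [0, 43]
|AC| ∈ [0, 71]

|CB| ∈ [0, 43]  (≈ [0.0000, 43.0000])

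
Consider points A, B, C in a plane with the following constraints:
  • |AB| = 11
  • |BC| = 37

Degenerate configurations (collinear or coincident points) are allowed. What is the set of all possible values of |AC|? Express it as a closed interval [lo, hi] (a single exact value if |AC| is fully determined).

|AC| ∈ [26, 48]  (≈ [26.0000, 48.0000])

|AB| ∈ {11}
|BC| ∈ {37}
|AC| ∈ [26, 48]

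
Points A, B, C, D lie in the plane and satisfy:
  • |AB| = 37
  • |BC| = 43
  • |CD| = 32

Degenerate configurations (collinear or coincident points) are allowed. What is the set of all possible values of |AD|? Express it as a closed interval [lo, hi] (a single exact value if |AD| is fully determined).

|AB| ∈ {37}
|BC| ∈ {43}
|CD| ∈ {32}
|AC| ∈ [6, 80]
|BD| ∈ [11, 75]
|AD| ∈ [0, 112]

|AD| ∈ [0, 112]  (≈ [0.0000, 112.0000])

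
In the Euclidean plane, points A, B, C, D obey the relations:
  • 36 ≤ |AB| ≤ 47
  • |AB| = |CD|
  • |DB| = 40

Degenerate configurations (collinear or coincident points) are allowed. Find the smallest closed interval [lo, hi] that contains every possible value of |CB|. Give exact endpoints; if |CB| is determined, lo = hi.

|CB| ∈ [0, 87]  (≈ [0.0000, 87.0000])

|AB| ∈ [36, 47]
|BD| ∈ {40}
|CD| ∈ [36, 47]
|AD| ∈ [0, 87]
|BC| ∈ [0, 87]
|AC| ∈ [0, 134]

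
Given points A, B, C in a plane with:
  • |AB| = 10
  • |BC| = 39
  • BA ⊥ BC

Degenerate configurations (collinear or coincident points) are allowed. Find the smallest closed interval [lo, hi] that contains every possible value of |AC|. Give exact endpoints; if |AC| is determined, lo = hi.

|AC| = √(1621)  (≈ 40.2616)

|AB| ∈ {10}
|BC| ∈ {39}
|AC| ∈ {√(1621)}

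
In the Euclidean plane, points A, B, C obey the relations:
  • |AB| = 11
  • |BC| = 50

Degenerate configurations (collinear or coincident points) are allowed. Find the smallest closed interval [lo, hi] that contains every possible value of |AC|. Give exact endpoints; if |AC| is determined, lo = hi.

|AB| ∈ {11}
|BC| ∈ {50}
|AC| ∈ [39, 61]

|AC| ∈ [39, 61]  (≈ [39.0000, 61.0000])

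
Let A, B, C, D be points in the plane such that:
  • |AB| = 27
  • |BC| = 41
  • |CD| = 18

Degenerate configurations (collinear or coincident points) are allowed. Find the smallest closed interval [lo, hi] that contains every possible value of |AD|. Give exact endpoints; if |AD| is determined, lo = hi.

|AD| ∈ [0, 86]  (≈ [0.0000, 86.0000])

|AB| ∈ {27}
|BC| ∈ {41}
|CD| ∈ {18}
|AC| ∈ [14, 68]
|BD| ∈ [23, 59]
|AD| ∈ [0, 86]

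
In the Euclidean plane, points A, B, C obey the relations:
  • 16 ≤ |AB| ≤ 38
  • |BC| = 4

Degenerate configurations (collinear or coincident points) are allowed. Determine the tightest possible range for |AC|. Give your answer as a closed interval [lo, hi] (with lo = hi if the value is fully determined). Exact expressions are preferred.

|AC| ∈ [12, 42]  (≈ [12.0000, 42.0000])

|AB| ∈ [16, 38]
|BC| ∈ {4}
|AC| ∈ [12, 42]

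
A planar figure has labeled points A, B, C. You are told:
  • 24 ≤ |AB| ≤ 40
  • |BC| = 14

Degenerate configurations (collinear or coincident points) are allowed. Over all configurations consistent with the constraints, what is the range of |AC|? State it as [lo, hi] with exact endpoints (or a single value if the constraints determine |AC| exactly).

|AB| ∈ [24, 40]
|BC| ∈ {14}
|AC| ∈ [10, 54]

|AC| ∈ [10, 54]  (≈ [10.0000, 54.0000])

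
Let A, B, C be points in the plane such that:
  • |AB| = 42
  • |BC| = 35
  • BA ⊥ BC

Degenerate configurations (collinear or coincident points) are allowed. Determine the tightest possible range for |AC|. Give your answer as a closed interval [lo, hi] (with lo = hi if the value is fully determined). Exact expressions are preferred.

|AC| = 7·√(61)  (≈ 54.6717)

|AB| ∈ {42}
|BC| ∈ {35}
|AC| ∈ {7·√(61)}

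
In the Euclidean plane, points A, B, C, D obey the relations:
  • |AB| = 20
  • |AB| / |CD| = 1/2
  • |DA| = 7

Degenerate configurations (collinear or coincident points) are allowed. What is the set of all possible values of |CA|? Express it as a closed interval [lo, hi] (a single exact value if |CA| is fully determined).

|CA| ∈ [33, 47]  (≈ [33.0000, 47.0000])

|AB| ∈ {20}
|AD| ∈ {7}
|CD| ∈ {40}
|BD| ∈ [13, 27]
|AC| ∈ [33, 47]
|BC| ∈ [13, 67]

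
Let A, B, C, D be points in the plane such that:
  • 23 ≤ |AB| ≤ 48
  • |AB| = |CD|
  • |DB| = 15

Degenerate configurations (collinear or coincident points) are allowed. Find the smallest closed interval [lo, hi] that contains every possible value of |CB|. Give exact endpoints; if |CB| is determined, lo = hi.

|CB| ∈ [8, 63]  (≈ [8.0000, 63.0000])

|AB| ∈ [23, 48]
|BD| ∈ {15}
|CD| ∈ [23, 48]
|AD| ∈ [8, 63]
|BC| ∈ [8, 63]
|AC| ∈ [0, 111]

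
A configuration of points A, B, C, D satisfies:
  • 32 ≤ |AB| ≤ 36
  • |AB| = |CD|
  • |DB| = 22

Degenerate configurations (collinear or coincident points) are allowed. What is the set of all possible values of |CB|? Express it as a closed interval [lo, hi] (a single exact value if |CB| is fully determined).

|AB| ∈ [32, 36]
|BD| ∈ {22}
|CD| ∈ [32, 36]
|AD| ∈ [10, 58]
|BC| ∈ [10, 58]
|AC| ∈ [0, 94]

|CB| ∈ [10, 58]  (≈ [10.0000, 58.0000])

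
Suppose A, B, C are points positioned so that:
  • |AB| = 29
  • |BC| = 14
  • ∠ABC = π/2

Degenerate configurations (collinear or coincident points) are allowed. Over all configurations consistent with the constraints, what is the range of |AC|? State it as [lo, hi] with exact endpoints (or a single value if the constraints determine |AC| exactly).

|AC| = √(1037)  (≈ 32.2025)

|AB| ∈ {29}
|BC| ∈ {14}
|AC| ∈ {√(1037)}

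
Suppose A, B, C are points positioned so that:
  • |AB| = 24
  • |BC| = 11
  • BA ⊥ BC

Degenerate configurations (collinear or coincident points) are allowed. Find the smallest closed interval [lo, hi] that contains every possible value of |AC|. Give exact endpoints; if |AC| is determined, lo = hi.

|AB| ∈ {24}
|BC| ∈ {11}
|AC| ∈ {√(697)}

|AC| = √(697)  (≈ 26.4008)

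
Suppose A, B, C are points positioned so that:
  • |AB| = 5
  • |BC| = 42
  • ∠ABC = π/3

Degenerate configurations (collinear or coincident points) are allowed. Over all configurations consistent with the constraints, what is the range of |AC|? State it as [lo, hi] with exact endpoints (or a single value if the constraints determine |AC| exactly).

|AC| = √(1579)  (≈ 39.7366)

|AB| ∈ {5}
|BC| ∈ {42}
|AC| ∈ {√(1579)}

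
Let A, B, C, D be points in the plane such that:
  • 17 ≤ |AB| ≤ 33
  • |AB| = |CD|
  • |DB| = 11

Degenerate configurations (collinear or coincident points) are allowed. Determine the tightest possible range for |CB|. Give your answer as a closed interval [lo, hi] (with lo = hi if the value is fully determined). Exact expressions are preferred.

|CB| ∈ [6, 44]  (≈ [6.0000, 44.0000])

|AB| ∈ [17, 33]
|BD| ∈ {11}
|CD| ∈ [17, 33]
|AD| ∈ [6, 44]
|BC| ∈ [6, 44]
|AC| ∈ [0, 77]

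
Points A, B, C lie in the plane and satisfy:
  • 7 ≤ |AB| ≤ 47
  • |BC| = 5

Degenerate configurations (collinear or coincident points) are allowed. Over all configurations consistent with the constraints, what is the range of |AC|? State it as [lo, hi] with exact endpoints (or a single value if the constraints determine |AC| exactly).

|AB| ∈ [7, 47]
|BC| ∈ {5}
|AC| ∈ [2, 52]

|AC| ∈ [2, 52]  (≈ [2.0000, 52.0000])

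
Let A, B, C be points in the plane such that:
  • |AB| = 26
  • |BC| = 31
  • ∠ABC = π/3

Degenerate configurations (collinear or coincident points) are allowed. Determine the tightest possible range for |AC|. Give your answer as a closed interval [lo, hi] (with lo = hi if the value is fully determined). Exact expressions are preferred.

|AC| = √(831)  (≈ 28.8271)

|AB| ∈ {26}
|BC| ∈ {31}
|AC| ∈ {√(831)}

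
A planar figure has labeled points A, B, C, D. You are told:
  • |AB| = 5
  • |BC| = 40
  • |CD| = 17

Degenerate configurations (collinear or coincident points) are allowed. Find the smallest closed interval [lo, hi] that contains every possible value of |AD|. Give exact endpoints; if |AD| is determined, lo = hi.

|AD| ∈ [18, 62]  (≈ [18.0000, 62.0000])

|AB| ∈ {5}
|BC| ∈ {40}
|CD| ∈ {17}
|AC| ∈ [35, 45]
|BD| ∈ [23, 57]
|AD| ∈ [18, 62]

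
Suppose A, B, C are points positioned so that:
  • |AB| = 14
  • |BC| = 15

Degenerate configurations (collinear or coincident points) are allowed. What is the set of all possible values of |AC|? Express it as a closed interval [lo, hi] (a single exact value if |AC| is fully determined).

|AC| ∈ [1, 29]  (≈ [1.0000, 29.0000])

|AB| ∈ {14}
|BC| ∈ {15}
|AC| ∈ [1, 29]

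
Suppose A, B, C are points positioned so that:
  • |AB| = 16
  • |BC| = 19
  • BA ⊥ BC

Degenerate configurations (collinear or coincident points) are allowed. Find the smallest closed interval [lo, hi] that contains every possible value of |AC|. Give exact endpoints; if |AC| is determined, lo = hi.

|AB| ∈ {16}
|BC| ∈ {19}
|AC| ∈ {√(617)}

|AC| = √(617)  (≈ 24.8395)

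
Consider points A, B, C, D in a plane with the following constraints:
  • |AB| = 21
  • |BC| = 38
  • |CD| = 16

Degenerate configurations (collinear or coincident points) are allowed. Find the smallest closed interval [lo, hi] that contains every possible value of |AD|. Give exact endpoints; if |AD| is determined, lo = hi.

|AD| ∈ [1, 75]  (≈ [1.0000, 75.0000])

|AB| ∈ {21}
|BC| ∈ {38}
|CD| ∈ {16}
|AC| ∈ [17, 59]
|BD| ∈ [22, 54]
|AD| ∈ [1, 75]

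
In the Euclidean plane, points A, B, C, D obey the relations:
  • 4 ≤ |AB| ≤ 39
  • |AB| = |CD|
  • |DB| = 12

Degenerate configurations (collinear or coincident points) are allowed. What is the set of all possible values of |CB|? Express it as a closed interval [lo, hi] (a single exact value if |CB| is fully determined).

|CB| ∈ [0, 51]  (≈ [0.0000, 51.0000])

|AB| ∈ [4, 39]
|BD| ∈ {12}
|CD| ∈ [4, 39]
|AD| ∈ [0, 51]
|BC| ∈ [0, 51]
|AC| ∈ [0, 90]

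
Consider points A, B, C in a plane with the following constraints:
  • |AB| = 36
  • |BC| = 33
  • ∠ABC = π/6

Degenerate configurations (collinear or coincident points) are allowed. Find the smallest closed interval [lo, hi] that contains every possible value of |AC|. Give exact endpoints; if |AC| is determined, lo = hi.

|AC| = 3·√(265 - 132·√(3))  (≈ 18.0921)

|AB| ∈ {36}
|BC| ∈ {33}
|AC| ∈ {3·√(265 - 132·√(3))}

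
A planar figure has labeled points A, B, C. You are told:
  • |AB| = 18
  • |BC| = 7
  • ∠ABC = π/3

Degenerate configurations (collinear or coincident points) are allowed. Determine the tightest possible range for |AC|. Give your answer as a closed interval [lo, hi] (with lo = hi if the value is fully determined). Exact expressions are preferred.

|AC| = √(247)  (≈ 15.7162)

|AB| ∈ {18}
|BC| ∈ {7}
|AC| ∈ {√(247)}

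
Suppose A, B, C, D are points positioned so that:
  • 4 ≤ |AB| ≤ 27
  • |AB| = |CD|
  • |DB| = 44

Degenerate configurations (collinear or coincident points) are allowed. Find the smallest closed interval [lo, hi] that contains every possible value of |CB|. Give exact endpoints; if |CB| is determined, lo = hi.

|CB| ∈ [17, 71]  (≈ [17.0000, 71.0000])

|AB| ∈ [4, 27]
|BD| ∈ {44}
|CD| ∈ [4, 27]
|AD| ∈ [17, 71]
|BC| ∈ [17, 71]
|AC| ∈ [0, 98]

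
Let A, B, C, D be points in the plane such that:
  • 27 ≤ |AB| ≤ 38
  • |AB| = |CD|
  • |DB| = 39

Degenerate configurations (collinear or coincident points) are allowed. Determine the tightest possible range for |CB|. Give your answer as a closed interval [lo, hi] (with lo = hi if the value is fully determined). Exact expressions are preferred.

|CB| ∈ [1, 77]  (≈ [1.0000, 77.0000])

|AB| ∈ [27, 38]
|BD| ∈ {39}
|CD| ∈ [27, 38]
|AD| ∈ [1, 77]
|BC| ∈ [1, 77]
|AC| ∈ [0, 115]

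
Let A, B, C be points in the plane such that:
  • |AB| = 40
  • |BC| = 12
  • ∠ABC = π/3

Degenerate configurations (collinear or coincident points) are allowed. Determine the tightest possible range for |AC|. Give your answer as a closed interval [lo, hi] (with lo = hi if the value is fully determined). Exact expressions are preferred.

|AB| ∈ {40}
|BC| ∈ {12}
|AC| ∈ {4·√(79)}

|AC| = 4·√(79)  (≈ 35.5528)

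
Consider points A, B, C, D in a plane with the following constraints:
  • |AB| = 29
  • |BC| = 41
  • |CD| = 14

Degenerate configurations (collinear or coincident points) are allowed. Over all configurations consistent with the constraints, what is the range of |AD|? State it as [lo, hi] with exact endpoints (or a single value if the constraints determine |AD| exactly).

|AD| ∈ [0, 84]  (≈ [0.0000, 84.0000])

|AB| ∈ {29}
|BC| ∈ {41}
|CD| ∈ {14}
|AC| ∈ [12, 70]
|BD| ∈ [27, 55]
|AD| ∈ [0, 84]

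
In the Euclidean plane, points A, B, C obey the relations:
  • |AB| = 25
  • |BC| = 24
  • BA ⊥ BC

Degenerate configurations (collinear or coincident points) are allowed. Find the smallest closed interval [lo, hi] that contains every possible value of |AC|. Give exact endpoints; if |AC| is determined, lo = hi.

|AC| = √(1201)  (≈ 34.6554)

|AB| ∈ {25}
|BC| ∈ {24}
|AC| ∈ {√(1201)}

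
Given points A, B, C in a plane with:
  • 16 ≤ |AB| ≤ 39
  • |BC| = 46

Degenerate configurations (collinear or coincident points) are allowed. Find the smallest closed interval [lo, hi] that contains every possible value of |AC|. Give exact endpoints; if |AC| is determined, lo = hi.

|AC| ∈ [7, 85]  (≈ [7.0000, 85.0000])

|AB| ∈ [16, 39]
|BC| ∈ {46}
|AC| ∈ [7, 85]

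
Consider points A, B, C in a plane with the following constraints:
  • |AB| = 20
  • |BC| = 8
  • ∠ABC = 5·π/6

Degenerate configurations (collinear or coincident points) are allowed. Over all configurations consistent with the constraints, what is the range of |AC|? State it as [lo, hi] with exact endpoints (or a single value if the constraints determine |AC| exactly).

|AC| = 4·√(10·√(3) + 29)  (≈ 27.2237)

|AB| ∈ {20}
|BC| ∈ {8}
|AC| ∈ {4·√(10·√(3) + 29)}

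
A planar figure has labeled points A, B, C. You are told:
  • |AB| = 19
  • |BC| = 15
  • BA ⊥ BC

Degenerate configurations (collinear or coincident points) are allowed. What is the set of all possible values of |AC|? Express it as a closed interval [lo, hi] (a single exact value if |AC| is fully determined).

|AC| = √(586)  (≈ 24.2074)

|AB| ∈ {19}
|BC| ∈ {15}
|AC| ∈ {√(586)}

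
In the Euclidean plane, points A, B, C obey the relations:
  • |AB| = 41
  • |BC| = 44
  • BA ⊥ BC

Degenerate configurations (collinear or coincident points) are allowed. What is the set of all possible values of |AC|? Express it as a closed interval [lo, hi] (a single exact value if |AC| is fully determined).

|AC| = √(3617)  (≈ 60.1415)

|AB| ∈ {41}
|BC| ∈ {44}
|AC| ∈ {√(3617)}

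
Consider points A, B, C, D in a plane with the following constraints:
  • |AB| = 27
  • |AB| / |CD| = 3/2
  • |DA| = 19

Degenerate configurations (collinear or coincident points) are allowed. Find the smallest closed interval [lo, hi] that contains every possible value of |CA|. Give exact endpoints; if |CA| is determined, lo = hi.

|AB| ∈ {27}
|AD| ∈ {19}
|CD| ∈ {18}
|BD| ∈ [8, 46]
|AC| ∈ [1, 37]
|BC| ∈ [0, 64]

|CA| ∈ [1, 37]  (≈ [1.0000, 37.0000])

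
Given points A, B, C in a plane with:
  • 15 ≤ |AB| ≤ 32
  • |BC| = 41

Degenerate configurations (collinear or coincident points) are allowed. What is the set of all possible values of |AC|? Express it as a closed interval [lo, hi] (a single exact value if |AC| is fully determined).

|AB| ∈ [15, 32]
|BC| ∈ {41}
|AC| ∈ [9, 73]

|AC| ∈ [9, 73]  (≈ [9.0000, 73.0000])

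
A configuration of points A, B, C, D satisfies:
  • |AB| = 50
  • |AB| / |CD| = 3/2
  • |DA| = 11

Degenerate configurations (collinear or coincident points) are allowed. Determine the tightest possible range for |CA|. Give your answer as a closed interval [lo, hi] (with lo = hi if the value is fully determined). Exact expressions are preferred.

|CA| ∈ [67/3, 133/3]  (≈ [22.3333, 44.3333])

|AB| ∈ {50}
|AD| ∈ {11}
|CD| ∈ {100/3}
|BD| ∈ [39, 61]
|AC| ∈ [67/3, 133/3]
|BC| ∈ [17/3, 283/3]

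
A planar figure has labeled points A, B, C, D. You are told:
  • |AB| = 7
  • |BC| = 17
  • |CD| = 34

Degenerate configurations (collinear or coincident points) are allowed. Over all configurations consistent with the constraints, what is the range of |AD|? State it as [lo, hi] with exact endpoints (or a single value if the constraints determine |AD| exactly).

|AB| ∈ {7}
|BC| ∈ {17}
|CD| ∈ {34}
|AC| ∈ [10, 24]
|BD| ∈ [17, 51]
|AD| ∈ [10, 58]

|AD| ∈ [10, 58]  (≈ [10.0000, 58.0000])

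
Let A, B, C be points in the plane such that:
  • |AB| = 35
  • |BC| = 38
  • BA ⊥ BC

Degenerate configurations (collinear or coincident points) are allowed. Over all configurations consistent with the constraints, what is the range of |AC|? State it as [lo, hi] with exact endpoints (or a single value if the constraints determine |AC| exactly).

|AB| ∈ {35}
|BC| ∈ {38}
|AC| ∈ {√(2669)}

|AC| = √(2669)  (≈ 51.6624)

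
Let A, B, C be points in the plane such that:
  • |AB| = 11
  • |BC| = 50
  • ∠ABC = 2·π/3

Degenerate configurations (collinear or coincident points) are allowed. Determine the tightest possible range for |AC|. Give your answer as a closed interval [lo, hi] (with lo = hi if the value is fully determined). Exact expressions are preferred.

|AB| ∈ {11}
|BC| ∈ {50}
|AC| ∈ {√(3171)}

|AC| = √(3171)  (≈ 56.3116)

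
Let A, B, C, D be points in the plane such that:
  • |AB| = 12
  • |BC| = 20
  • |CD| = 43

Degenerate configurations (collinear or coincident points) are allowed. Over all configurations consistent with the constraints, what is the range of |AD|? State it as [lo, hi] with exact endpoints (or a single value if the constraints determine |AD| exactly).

|AD| ∈ [11, 75]  (≈ [11.0000, 75.0000])

|AB| ∈ {12}
|BC| ∈ {20}
|CD| ∈ {43}
|AC| ∈ [8, 32]
|BD| ∈ [23, 63]
|AD| ∈ [11, 75]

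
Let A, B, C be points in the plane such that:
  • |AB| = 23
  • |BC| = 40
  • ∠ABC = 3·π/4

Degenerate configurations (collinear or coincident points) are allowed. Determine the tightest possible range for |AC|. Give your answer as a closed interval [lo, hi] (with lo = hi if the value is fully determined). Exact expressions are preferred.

|AC| = √(920·√(2) + 2129)  (≈ 58.5669)

|AB| ∈ {23}
|BC| ∈ {40}
|AC| ∈ {√(920·√(2) + 2129)}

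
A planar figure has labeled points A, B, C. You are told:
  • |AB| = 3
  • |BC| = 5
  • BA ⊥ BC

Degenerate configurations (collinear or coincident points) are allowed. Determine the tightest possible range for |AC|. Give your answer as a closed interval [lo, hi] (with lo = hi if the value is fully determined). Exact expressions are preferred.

|AB| ∈ {3}
|BC| ∈ {5}
|AC| ∈ {√(34)}

|AC| = √(34)  (≈ 5.8310)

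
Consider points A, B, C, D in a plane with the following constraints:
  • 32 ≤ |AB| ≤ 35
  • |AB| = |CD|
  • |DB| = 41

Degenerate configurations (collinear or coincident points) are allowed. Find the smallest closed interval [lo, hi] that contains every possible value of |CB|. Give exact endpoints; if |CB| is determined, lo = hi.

|CB| ∈ [6, 76]  (≈ [6.0000, 76.0000])

|AB| ∈ [32, 35]
|BD| ∈ {41}
|CD| ∈ [32, 35]
|AD| ∈ [6, 76]
|BC| ∈ [6, 76]
|AC| ∈ [0, 111]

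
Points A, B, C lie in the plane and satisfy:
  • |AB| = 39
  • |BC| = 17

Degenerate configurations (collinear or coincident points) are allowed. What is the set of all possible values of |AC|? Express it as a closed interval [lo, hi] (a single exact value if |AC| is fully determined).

|AC| ∈ [22, 56]  (≈ [22.0000, 56.0000])

|AB| ∈ {39}
|BC| ∈ {17}
|AC| ∈ [22, 56]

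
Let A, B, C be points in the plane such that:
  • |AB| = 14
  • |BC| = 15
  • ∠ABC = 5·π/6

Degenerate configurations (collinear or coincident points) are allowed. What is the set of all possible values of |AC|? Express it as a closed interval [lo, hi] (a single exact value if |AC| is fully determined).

|AC| = √(210·√(3) + 421)  (≈ 28.0130)

|AB| ∈ {14}
|BC| ∈ {15}
|AC| ∈ {√(210·√(3) + 421)}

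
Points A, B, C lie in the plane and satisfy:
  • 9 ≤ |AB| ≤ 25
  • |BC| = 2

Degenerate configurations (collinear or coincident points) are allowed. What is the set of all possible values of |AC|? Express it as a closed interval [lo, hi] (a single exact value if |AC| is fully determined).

|AB| ∈ [9, 25]
|BC| ∈ {2}
|AC| ∈ [7, 27]

|AC| ∈ [7, 27]  (≈ [7.0000, 27.0000])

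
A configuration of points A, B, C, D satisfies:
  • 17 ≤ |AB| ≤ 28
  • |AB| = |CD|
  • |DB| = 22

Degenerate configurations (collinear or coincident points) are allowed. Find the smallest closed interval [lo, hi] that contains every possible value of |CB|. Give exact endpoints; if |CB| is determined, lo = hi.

|AB| ∈ [17, 28]
|BD| ∈ {22}
|CD| ∈ [17, 28]
|AD| ∈ [0, 50]
|BC| ∈ [0, 50]
|AC| ∈ [0, 78]

|CB| ∈ [0, 50]  (≈ [0.0000, 50.0000])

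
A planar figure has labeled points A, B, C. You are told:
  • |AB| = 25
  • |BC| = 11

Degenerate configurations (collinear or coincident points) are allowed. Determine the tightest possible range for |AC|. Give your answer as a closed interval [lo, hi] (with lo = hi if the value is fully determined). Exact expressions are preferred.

|AC| ∈ [14, 36]  (≈ [14.0000, 36.0000])

|AB| ∈ {25}
|BC| ∈ {11}
|AC| ∈ [14, 36]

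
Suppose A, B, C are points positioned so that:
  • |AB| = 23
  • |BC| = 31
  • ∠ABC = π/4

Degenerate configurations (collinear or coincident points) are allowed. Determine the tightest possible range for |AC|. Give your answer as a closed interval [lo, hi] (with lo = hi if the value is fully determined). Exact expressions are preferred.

|AB| ∈ {23}
|BC| ∈ {31}
|AC| ∈ {√(1490 - 713·√(2))}

|AC| = √(1490 - 713·√(2))  (≈ 21.9469)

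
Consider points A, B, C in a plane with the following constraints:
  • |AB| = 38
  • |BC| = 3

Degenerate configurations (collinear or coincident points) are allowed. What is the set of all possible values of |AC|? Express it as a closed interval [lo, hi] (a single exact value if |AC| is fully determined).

|AB| ∈ {38}
|BC| ∈ {3}
|AC| ∈ [35, 41]

|AC| ∈ [35, 41]  (≈ [35.0000, 41.0000])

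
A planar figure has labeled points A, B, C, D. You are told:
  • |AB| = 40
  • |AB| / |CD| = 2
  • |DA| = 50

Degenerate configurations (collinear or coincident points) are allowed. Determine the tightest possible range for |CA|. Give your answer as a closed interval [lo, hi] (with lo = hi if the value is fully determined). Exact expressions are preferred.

|CA| ∈ [30, 70]  (≈ [30.0000, 70.0000])

|AB| ∈ {40}
|AD| ∈ {50}
|CD| ∈ {20}
|BD| ∈ [10, 90]
|AC| ∈ [30, 70]
|BC| ∈ [0, 110]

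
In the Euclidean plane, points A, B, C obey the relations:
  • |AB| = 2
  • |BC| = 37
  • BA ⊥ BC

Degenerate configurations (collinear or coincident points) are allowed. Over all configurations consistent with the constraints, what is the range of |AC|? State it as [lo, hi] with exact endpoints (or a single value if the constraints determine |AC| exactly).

|AC| = √(1373)  (≈ 37.0540)

|AB| ∈ {2}
|BC| ∈ {37}
|AC| ∈ {√(1373)}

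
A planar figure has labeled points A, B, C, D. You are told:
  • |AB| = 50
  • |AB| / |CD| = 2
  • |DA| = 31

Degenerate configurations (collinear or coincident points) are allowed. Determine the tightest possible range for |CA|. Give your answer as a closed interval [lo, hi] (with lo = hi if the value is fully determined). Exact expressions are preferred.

|AB| ∈ {50}
|AD| ∈ {31}
|CD| ∈ {25}
|BD| ∈ [19, 81]
|AC| ∈ [6, 56]
|BC| ∈ [0, 106]

|CA| ∈ [6, 56]  (≈ [6.0000, 56.0000])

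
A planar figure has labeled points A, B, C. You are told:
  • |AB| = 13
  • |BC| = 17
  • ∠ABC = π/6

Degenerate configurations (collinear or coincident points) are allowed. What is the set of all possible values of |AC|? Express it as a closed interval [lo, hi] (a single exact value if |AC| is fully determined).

|AC| = √(458 - 221·√(3))  (≈ 8.6728)

|AB| ∈ {13}
|BC| ∈ {17}
|AC| ∈ {√(458 - 221·√(3))}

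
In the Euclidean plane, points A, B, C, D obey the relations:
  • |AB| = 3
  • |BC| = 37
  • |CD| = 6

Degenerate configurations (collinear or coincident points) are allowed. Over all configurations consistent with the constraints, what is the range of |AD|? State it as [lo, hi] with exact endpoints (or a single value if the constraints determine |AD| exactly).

|AB| ∈ {3}
|BC| ∈ {37}
|CD| ∈ {6}
|AC| ∈ [34, 40]
|BD| ∈ [31, 43]
|AD| ∈ [28, 46]

|AD| ∈ [28, 46]  (≈ [28.0000, 46.0000])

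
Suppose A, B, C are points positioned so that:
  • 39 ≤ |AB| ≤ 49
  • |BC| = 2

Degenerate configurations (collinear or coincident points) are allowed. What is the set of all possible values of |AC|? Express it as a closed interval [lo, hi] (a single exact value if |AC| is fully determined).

|AB| ∈ [39, 49]
|BC| ∈ {2}
|AC| ∈ [37, 51]

|AC| ∈ [37, 51]  (≈ [37.0000, 51.0000])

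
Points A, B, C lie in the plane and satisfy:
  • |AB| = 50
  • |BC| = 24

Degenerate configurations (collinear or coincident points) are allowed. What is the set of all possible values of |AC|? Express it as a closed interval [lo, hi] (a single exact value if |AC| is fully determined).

|AC| ∈ [26, 74]  (≈ [26.0000, 74.0000])

|AB| ∈ {50}
|BC| ∈ {24}
|AC| ∈ [26, 74]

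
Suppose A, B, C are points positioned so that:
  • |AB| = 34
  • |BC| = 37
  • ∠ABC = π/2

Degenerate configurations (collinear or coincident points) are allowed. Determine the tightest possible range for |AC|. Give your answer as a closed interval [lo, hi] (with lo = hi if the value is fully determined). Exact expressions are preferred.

|AC| = 5·√(101)  (≈ 50.2494)

|AB| ∈ {34}
|BC| ∈ {37}
|AC| ∈ {5·√(101)}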